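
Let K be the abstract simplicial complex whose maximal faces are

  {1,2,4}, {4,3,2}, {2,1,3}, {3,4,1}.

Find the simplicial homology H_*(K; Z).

H_0 = Z,  H_1 = 0,  H_2 = Z.

Order the vertices as 1 < 2 < 3 < 4. Listing each simplex with vertices in this order, K has dimension 2 with simplices:

  0-simplices (4): [1], [2], [3], [4]
  1-simplices (6): [1,2], [1,3], [1,4], [2,3], [2,4], [3,4]
  2-simplices (4): [1,2,3], [1,2,4], [1,3,4], [2,3,4]

so the chain groups are C_0 ≅ Z^4, C_1 ≅ Z^6, C_2 ≅ Z^4.

The boundary map ∂_1: C_1 → C_0 is given by ∂[p,q] = [q] − [p].
This gives a 4×6 integer matrix of rank 3; reducing to Smith normal form yields diagonal entries (1,1,1).

The boundary map ∂_2: C_2 → C_1 maps a triangle to the signed sum of its edges. For instance
  ∂[1,3,4] = [3,4] − [1,4] + [1,3],
  ∂[1,2,3] = [2,3] − [1,3] + [1,2].
As a 6×4 matrix over Z this has rank 3, with invariant factors (1,1,1).

Reading off H_k = ker ∂_k / im ∂_{k+1}:

  H_0: rank C_0 − rank ∂_1 = 4 − 3 = 1, and the invariant factors of ∂_1 are all 1, so H_0 ≅ Z.
  H_1: rank ker ∂_1 − rank ∂_2 = (6 − 3) − 3 = 0, and the invariant factors of ∂_2 are all 1, so H_1 ≅ 0.
  H_2: rank ker ∂_2 − rank ∂_3 = (4 − 3) − 0 = 1, and there is no ∂_3, so H_2 ≅ Z.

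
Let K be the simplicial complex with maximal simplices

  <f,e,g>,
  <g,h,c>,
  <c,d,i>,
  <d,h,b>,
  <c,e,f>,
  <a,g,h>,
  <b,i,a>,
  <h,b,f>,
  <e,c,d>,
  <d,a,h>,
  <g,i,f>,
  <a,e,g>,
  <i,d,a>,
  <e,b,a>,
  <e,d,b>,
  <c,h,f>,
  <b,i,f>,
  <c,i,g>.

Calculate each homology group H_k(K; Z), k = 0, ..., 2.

Fix the vertex order a < b < c < d < e < f < g < h < i and write every simplex with vertices in increasing order. Then dim K = 2 and the simplices of K are:

  0-simplices (9): a, b, c, d, e, f, g, h, i
  1-simplices (27): ab, ad, ae, ag, ah, ai, bd, be, bf, bh, bi, cd, ce, cf, cg, ch, ci, de, dh, di, ef, eg, fg, fh, fi, gh, gi
  2-simplices (18): abe, abi, adh, adi, aeg, agh, bde, bdh, bfh, bfi, cde, cdi, cef, cfh, cgh, cgi, efg, fgi

so the chain groups are C_0 ≅ Z^9, C_1 ≅ Z^27, C_2 ≅ Z^18.

∂_1: C_1 → C_0 is given by ∂[p,q] = [q] − [p]. For instance
  ∂cd = d − c.
The resulting 9×27 matrix has rank 8, and its Smith normal form has invariant factors (1,1,1,1,1,1,1,1).

The boundary map ∂_2: C_2 → C_1 acts by ∂[p,q,r] = [q,r] − [p,r] + [p,q]. For instance
  ∂bde = de − be + bd,
  ∂adh = dh − ah + ad.
The 27×18 boundary matrix has rank 18 and Smith normal form diag(1,1,1,1,1,1,1,1,1,1,1,1,1,1,1,1,1,2).

Reading off H_k = ker ∂_k / im ∂_{k+1}:

  H_0: rank C_0 − rank ∂_1 = 9 − 8 = 1, and the invariant factors of ∂_1 are all 1, so H_0 ≅ Z.
  H_1: rank ker ∂_1 − rank ∂_2 = (27 − 8) − 18 = 1, and ∂_2 has invariant factor 2 > 1, so H_1 ≅ Z ⊕ Z_2.
  H_2: rank ker ∂_2 − rank ∂_3 = (18 − 18) − 0 = 0, and there is no ∂_3, so H_2 ≅ 0.

H_0 = Z,  H_1 = Z ⊕ Z_2,  H_2 = 0.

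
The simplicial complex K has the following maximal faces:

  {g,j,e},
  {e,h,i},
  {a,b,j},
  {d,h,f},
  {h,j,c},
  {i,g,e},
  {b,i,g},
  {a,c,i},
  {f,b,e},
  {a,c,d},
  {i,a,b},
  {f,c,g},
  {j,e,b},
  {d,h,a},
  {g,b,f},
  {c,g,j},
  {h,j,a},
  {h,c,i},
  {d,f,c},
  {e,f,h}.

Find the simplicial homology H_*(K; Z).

Take the total order a < b < c < d < e < f < g < h < i < j on the vertex set. Then K (dimension 2) consists of the simplices:

  0-simplices (10): a, b, c, d, e, f, g, h, i, j
  1-simplices (30): ab, ac, ad, ah, ai, aj, be, bf, bg, bi, bj, cd, cf, cg, ch, ci, cj, df, dh, ef, eg, eh, ei, ej, fg, fh, gi, gj, hi, hj
  2-simplices (20): abi, abj, acd, aci, adh, ahj, bef, bej, bfg, bgi, cdf, cfg, cgj, chi, chj, dfh, efh, egi, egj, ehi

giving chain groups C_0 ≅ Z^10, C_1 ≅ Z^30, C_2 ≅ Z^20.

Boundary ∂_1: C_1 → C_0 maps an edge to its endpoints' difference, ∂[p,q] = q − p. For instance
  ∂cd = d − c.
The 10×30 boundary matrix has rank 9 and Smith normal form diag(1,1,1,1,1,1,1,1,1).

The boundary map ∂_2: C_2 → C_1 maps a triangle to the signed sum of its edges. For instance
  ∂efh = fh − eh + ef,
  ∂cdf = df − cf + cd.
As a 30×20 matrix over Z this has rank 20, with invariant factors (1,1,1,1,1,1,1,1,1,1,1,1,1,1,1,1,1,1,1,2).

Reading off H_k = ker ∂_k / im ∂_{k+1}:

  H_0: rank C_0 − rank ∂_1 = 10 − 9 = 1, and the invariant factors of ∂_1 are all 1, so H_0 ≅ Z.
  H_1: rank ker ∂_1 − rank ∂_2 = (30 − 9) − 20 = 1, and ∂_2 has invariant factor 2 > 1, so H_1 ≅ Z × Z/2.
  H_2: rank ker ∂_2 − rank ∂_3 = (20 − 20) − 0 = 0, and there is no ∂_3, so H_2 ≅ 0.

H_0 = Z,  H_1 = Z × Z/2,  H_2 = 0.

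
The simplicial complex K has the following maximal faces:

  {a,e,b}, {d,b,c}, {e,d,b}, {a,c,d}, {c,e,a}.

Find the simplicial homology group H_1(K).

Order the vertices as a < b < c < d < e. Listing each simplex with vertices in this order, K has dimension 2 with simplices:

  0-simplices (5): a, b, c, d, e
  1-simplices (10): ab, ac, ad, ae, bc, bd, be, cd, ce, de
  2-simplices (5): abe, acd, ace, bcd, bde

giving chain groups C_0 ≅ Z^5, C_1 ≅ Z^10, C_2 ≅ Z^5.

The boundary map ∂_1: C_1 → C_0 sends each edge [p,q] (with p < q) to q − p.
The resulting 5×10 matrix has rank 4, and its Smith normal form has invariant factors (1,1,1,1).

Boundary ∂_2: C_2 → C_1 maps a triangle to the signed sum of its edges. For instance
  ∂acd = cd − ad + ac,
  ∂bde = de − be + bd.
The 10×5 boundary matrix has rank 5 and Smith normal form diag(1,1,1,1,1).

Reading off H_k = ker ∂_k / im ∂_{k+1}:

  H_1: rank ker ∂_1 − rank ∂_2 = (10 − 4) − 5 = 1, and the invariant factors of ∂_2 are all 1, so H_1 = Z.

H_1 ≅ Z.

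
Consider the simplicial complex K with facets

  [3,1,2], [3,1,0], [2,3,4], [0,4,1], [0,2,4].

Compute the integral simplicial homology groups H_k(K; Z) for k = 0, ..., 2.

We work with the vertex ordering 0 < 1 < 2 < 3 < 4. The simplices of K, each written with vertices in increasing order, are:

  0-simplices (5): [0], [1], [2], [3], [4]
  1-simplices (10): [0,1], [0,2], [0,3], [0,4], [1,2], [1,3], [1,4], [2,3], [2,4], [3,4]
  2-simplices (5): [0,1,3], [0,1,4], [0,2,4], [1,2,3], [2,3,4]

giving chain groups C_0 ≅ Z^5, C_1 ≅ Z^10, C_2 ≅ Z^5.

Boundary ∂_1: C_1 → C_0 sends each edge [p,q] (with p < q) to q − p. For instance
  ∂[1,3] = [3] − [1].
The 5×10 boundary matrix has rank 4 and Smith normal form diag(1,1,1,1).

∂_2: C_2 → C_1 acts by ∂[p,q,r] = [q,r] − [p,r] + [p,q]. For instance
  ∂[0,1,3] = [1,3] − [0,3] + [0,1],
  ∂[2,3,4] = [3,4] − [2,4] + [2,3].
The resulting 10×5 matrix has rank 5, and its Smith normal form has invariant factors (1,1,1,1,1).

Reading off H_k = ker ∂_k / im ∂_{k+1}:

  H_0: rank C_0 − rank ∂_1 = 5 − 4 = 1, and the invariant factors of ∂_1 are all 1, so H_0 = Z.
  H_1: rank ker ∂_1 − rank ∂_2 = (10 − 4) − 5 = 1, and the invariant factors of ∂_2 are all 1, so H_1 = Z.
  H_2: rank ker ∂_2 − rank ∂_3 = (5 − 5) − 0 = 0, and there is no ∂_3, so H_2 = 0.

(K is a triangulation of the Möbius band.)

H_0 = Z,  H_1 = Z,  H_2 = 0.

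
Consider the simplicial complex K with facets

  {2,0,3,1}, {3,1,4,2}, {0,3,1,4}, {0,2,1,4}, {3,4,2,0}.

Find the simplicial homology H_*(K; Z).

Order the vertices as 0 < 1 < 2 < 3 < 4. Listing each simplex with vertices in this order, K has dimension 3 with simplices:

  0-simplices (5): [0], [1], [2], [3], [4]
  1-simplices (10): [0,1], [0,2], [0,3], [0,4], [1,2], [1,3], [1,4], [2,3], [2,4], [3,4]
  2-simplices (10): [0,1,2], [0,1,3], [0,1,4], [0,2,3], [0,2,4], [0,3,4], [1,2,3], [1,2,4], [1,3,4], [2,3,4]
  3-simplices (5): [0,1,2,3], [0,1,2,4], [0,1,3,4], [0,2,3,4], [1,2,3,4]

Hence C_0 ≅ Z^5, C_1 ≅ Z^10, C_2 ≅ Z^10, C_3 ≅ Z^5.

∂_1: C_1 → C_0 sends each edge [p,q] (with p < q) to q − p. For instance
  ∂[0,2] = [2] − [0].
This gives a 5×10 integer matrix of rank 4; reducing to Smith normal form yields diagonal entries (1,1,1,1).

∂_2: C_2 → C_1 sends each 2-simplex [p,q,r] to [q,r] − [p,r] + [p,q]. For instance
  ∂[1,2,3] = [2,3] − [1,3] + [1,2],
  ∂[0,1,4] = [1,4] − [0,4] + [0,1].
As a 10×10 matrix over Z this has rank 6, with invariant factors (1,1,1,1,1,1).

∂_3: C_3 → C_2 sends each 3-simplex σ to the alternating sum Σ_i (−1)^i (σ with its i-th vertex removed). For instance
  ∂[0,1,3,4] = [1,3,4] − [0,3,4] + [0,1,4] − [0,1,3],
  ∂[0,1,2,4] = [1,2,4] − [0,2,4] + [0,1,4] − [0,1,2].
The resulting 10×5 matrix has rank 4, and its Smith normal form has invariant factors (1,1,1,1).

Computing H_k = (kernel of ∂_k) / (image of ∂_{k+1}):

  H_0: rank C_0 − rank ∂_1 = 5 − 4 = 1, and the invariant factors of ∂_1 are all 1, so H_0 = Z.
  H_1: rank ker ∂_1 − rank ∂_2 = (10 − 4) − 6 = 0, and the invariant factors of ∂_2 are all 1, so H_1 = 0.
  H_2: rank ker ∂_2 − rank ∂_3 = (10 − 6) − 4 = 0, and the invariant factors of ∂_3 are all 1, so H_2 = 0.
  H_3: rank ker ∂_3 − rank ∂_4 = (5 − 4) − 0 = 1, and there is no ∂_4, so H_3 = Z.

As a check, the Euler characteristic is 5 − 10 + 10 − 5 = 0, which agrees with 1 − 0 + 0 − 1 = 0.
(K is a triangulation of the 3-sphere S^3.)

H_0 = Z,  H_1 = 0,  H_2 = 0,  H_3 = Z.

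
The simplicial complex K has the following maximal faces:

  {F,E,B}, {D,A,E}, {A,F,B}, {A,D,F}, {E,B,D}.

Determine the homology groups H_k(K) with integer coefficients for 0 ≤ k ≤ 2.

H_0 ≅ Z,  H_1 ≅ Z,  H_2 = 0.

We work with the vertex ordering A < B < D < E < F. The simplices of K, each written with vertices in increasing order, are:

  0-simplices (5): A, B, D, E, F
  1-simplices (10): AB, AD, AE, AF, BD, BE, BF, DE, DF, EF
  2-simplices (5): ABF, ADE, ADF, BDE, BEF

giving chain groups C_0 ≅ Z^5, C_1 ≅ Z^10, C_2 ≅ Z^5.

The boundary map ∂_1: C_1 → C_0 sends each edge [p,q] (with p < q) to q − p.
The 5×10 boundary matrix has rank 4 and Smith normal form diag(1,1,1,1).

The boundary map ∂_2: C_2 → C_1 acts by ∂[p,q,r] = [q,r] − [p,r] + [p,q]. For instance
  ∂ADE = DE − AE + AD,
  ∂BDE = DE − BE + BD.
The resulting 10×5 matrix has rank 5, and its Smith normal form has invariant factors (1,1,1,1,1).

From H_k ≅ ker(∂_k) / im(∂_{k+1}) we obtain:

  H_0: rank C_0 − rank ∂_1 = 5 − 4 = 1, and the invariant factors of ∂_1 are all 1, so H_0 ≅ Z.
  H_1: rank ker ∂_1 − rank ∂_2 = (10 − 4) − 5 = 1, and the invariant factors of ∂_2 are all 1, so H_1 ≅ Z.
  H_2: rank ker ∂_2 − rank ∂_3 = (5 − 5) − 0 = 0, and there is no ∂_3, so H_2 ≅ 0.

As a check, the Euler characteristic is 5 − 10 + 5 = 0, which agrees with 1 − 1 + 0 = 0.
(K is a triangulation of the Möbius band.)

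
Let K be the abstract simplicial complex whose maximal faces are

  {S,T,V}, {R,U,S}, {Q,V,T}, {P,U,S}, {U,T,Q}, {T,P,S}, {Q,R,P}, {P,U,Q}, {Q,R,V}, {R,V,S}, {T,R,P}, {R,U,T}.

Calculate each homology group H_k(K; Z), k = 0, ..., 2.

H_0 ≅ Z,  H_1 ≅ Z/2,  H_2 = 0.

We work with the vertex ordering P < Q < R < S < T < U < V. The simplices of K, each written with vertices in increasing order, are:

  0-simplices (7): P, Q, R, S, T, U, V
  1-simplices (18): PQ, PR, PS, PT, PU, QR, QT, QU, QV, RS, RT, RU, RV, ST, SU, SV, TU, TV
  2-simplices (12): PQR, PQU, PRT, PST, PSU, QRV, QTU, QTV, RSU, RSV, RTU, STV

giving chain groups C_0 ≅ Z^7, C_1 ≅ Z^18, C_2 ≅ Z^12.

Boundary ∂_1: C_1 → C_0 sends each edge [p,q] (with p < q) to q − p.
As a 7×18 matrix over Z this has rank 6, with invariant factors (1,1,1,1,1,1).

Boundary ∂_2: C_2 → C_1 sends each 2-simplex [p,q,r] to [q,r] − [p,r] + [p,q]. For instance
  ∂RTU = TU − RU + RT,
  ∂RSV = SV − RV + RS.
This gives a 18×12 integer matrix of rank 12; reducing to Smith normal form yields diagonal entries (1,1,1,1,1,1,1,1,1,1,1,2).

From H_k ≅ ker(∂_k) / im(∂_{k+1}) we obtain:

  H_0: rank C_0 − rank ∂_1 = 7 − 6 = 1, and the invariant factors of ∂_1 are all 1, so H_0 ≅ Z.
  H_1: rank ker ∂_1 − rank ∂_2 = (18 − 6) − 12 = 0, and ∂_2 has invariant factor 2 > 1, so H_1 ≅ Z/2.
  H_2: rank ker ∂_2 − rank ∂_3 = (12 − 12) − 0 = 0, and there is no ∂_3, so H_2 ≅ 0.

(K is a triangulation of the real projective plane RP^2.)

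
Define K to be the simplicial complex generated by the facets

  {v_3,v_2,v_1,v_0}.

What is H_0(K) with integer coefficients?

H_0 ≅ Z.

Order the vertices as v_0 < v_1 < v_2 < v_3. Listing each simplex with vertices in this order, K has dimension 3 with simplices:

  0-simplices (4): [v_0], [v_1], [v_2], [v_3]
  1-simplices (6): [v_0,v_1], [v_0,v_2], [v_0,v_3], [v_1,v_2], [v_1,v_3], [v_2,v_3]
  2-simplices (4): [v_0,v_1,v_2], [v_0,v_1,v_3], [v_0,v_2,v_3], [v_1,v_2,v_3]
  3-simplices (1): [v_0,v_1,v_2,v_3]

giving chain groups C_0 ≅ Z^4, C_1 ≅ Z^6, C_2 ≅ Z^4, C_3 ≅ Z^1.

Boundary ∂_1: C_1 → C_0 is given by ∂[p,q] = [q] − [p]. For instance
  ∂[v_1,v_2] = [v_2] − [v_1].
The resulting 4×6 matrix has rank 3, and its Smith normal form has invariant factors (1,1,1).

∂_2: C_2 → C_1 sends each 2-simplex [p,q,r] to [q,r] − [p,r] + [p,q]. For instance
  ∂[v_1,v_2,v_3] = [v_2,v_3] − [v_1,v_3] + [v_1,v_2],
  ∂[v_0,v_2,v_3] = [v_2,v_3] − [v_0,v_3] + [v_0,v_2].
This gives a 6×4 integer matrix of rank 3; reducing to Smith normal form yields diagonal entries (1,1,1).

Boundary ∂_3: C_3 → C_2 sends each 3-simplex σ to the alternating sum Σ_i (−1)^i (σ with its i-th vertex removed). For instance
  ∂[v_0,v_1,v_2,v_3] = [v_1,v_2,v_3] − [v_0,v_2,v_3] + [v_0,v_1,v_3] − [v_0,v_1,v_2].
As a 4×1 matrix over Z this has rank 1, with invariant factors (1).

Reading off H_k = ker ∂_k / im ∂_{k+1}:

  H_0: rank C_0 − rank ∂_1 = 4 − 3 = 1, and the invariant factors of ∂_1 are all 1, so H_0 = Z.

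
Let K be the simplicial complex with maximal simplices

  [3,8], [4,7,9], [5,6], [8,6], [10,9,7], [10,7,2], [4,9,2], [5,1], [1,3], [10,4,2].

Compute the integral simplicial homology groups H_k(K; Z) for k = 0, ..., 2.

H_0 ≅ Z^2,  H_1 ≅ Z^2,  H_2 = 0.

Take the total order 1 < 2 < 3 < 4 < 5 < 6 < 7 < 8 < 9 < 10 on the vertex set. Then K (dimension 2) consists of the simplices:

  0-simplices (10): [1], [2], [3], [4], [5], [6], [7], [8], [9], [10]
  1-simplices (15): [1,3], [1,5], [2,4], [2,7], [2,9], [2,10], [3,8], [4,7], [4,9], [4,10], [5,6], [6,8], [7,9], [7,10], [9,10]
  2-simplices (5): [2,4,9], [2,4,10], [2,7,10], [4,7,9], [7,9,10]

Hence C_0 ≅ Z^10, C_1 ≅ Z^15, C_2 ≅ Z^5.

∂_1: C_1 → C_0 sends each edge [p,q] (with p < q) to q − p.
This gives a 10×15 integer matrix of rank 8; reducing to Smith normal form yields diagonal entries (1,1,1,1,1,1,1,1).

∂_2: C_2 → C_1 maps a triangle to the signed sum of its edges. For instance
  ∂[4,7,9] = [7,9] − [4,9] + [4,7],
  ∂[2,4,9] = [4,9] − [2,9] + [2,4].
The resulting 15×5 matrix has rank 5, and its Smith normal form has invariant factors (1,1,1,1,1).

From H_k ≅ ker(∂_k) / im(∂_{k+1}) we obtain:

  H_0: rank C_0 − rank ∂_1 = 10 − 8 = 2, and the invariant factors of ∂_1 are all 1, so H_0 ≅ Z^2.
  H_1: rank ker ∂_1 − rank ∂_2 = (15 − 8) − 5 = 2, and the invariant factors of ∂_2 are all 1, so H_1 ≅ Z^2.
  H_2: rank ker ∂_2 − rank ∂_3 = (5 − 5) − 0 = 0, and there is no ∂_3, so H_2 ≅ 0.

(K is a triangulation of the disjoint union of the circle S^1 and the Möbius band.)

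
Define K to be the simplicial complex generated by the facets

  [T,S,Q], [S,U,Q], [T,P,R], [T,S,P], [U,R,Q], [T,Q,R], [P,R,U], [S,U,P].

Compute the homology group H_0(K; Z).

H_0 = Z.

Take the total order P < Q < R < S < T < U on the vertex set. Then K (dimension 2) consists of the simplices:

  0-simplices (6): P, Q, R, S, T, U
  1-simplices (12): PR, PS, PT, PU, QR, QS, QT, QU, RT, RU, ST, SU
  2-simplices (8): PRT, PRU, PST, PSU, QRT, QRU, QST, QSU

so the chain groups are C_0 ≅ Z^6, C_1 ≅ Z^12, C_2 ≅ Z^8.

∂_1: C_1 → C_0 sends each edge [p,q] (with p < q) to q − p.
The 6×12 boundary matrix has rank 5 and Smith normal form diag(1,1,1,1,1).

The boundary map ∂_2: C_2 → C_1 maps a triangle to the signed sum of its edges. For instance
  ∂PST = ST − PT + PS,
  ∂QST = ST − QT + QS.
The 12×8 boundary matrix has rank 7 and Smith normal form diag(1,1,1,1,1,1,1).

Computing H_k = (kernel of ∂_k) / (image of ∂_{k+1}):

  H_0: rank C_0 − rank ∂_1 = 6 − 5 = 1, and the invariant factors of ∂_1 are all 1, so H_0 = Z.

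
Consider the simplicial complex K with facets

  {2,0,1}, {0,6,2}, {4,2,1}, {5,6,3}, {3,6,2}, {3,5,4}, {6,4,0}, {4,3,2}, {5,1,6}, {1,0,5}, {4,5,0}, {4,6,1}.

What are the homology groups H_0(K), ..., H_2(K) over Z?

H_0 = Z,  H_1 = Z/2,  H_2 = 0.

K has 7 vertices, 18 edges, 12 triangles.
rank ∂_0 = 0, rank ∂_1 = 6 ⇒ b_0 = 7 − 0 − 6 = 1; all invariant factors of ∂_1 are 1 so no torsion. So H_0 ≅ Z.
rank ∂_1 = 6, rank ∂_2 = 12 ⇒ b_1 = 18 − 6 − 12 = 0; ∂_2 has invariant factor(s) [2] giving torsion. So H_1 ≅ Z/2.
rank ∂_2 = 12, rank ∂_3 = 0 ⇒ b_2 = 12 − 12 − 0 = 0. So H_2 ≅ 0.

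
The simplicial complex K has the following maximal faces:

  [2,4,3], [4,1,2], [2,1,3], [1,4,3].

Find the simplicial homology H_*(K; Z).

Fix the vertex order 1 < 2 < 3 < 4 and write every simplex with vertices in increasing order. Then dim K = 2 and the simplices of K are:

  0-simplices (4): [1], [2], [3], [4]
  1-simplices (6): [1,2], [1,3], [1,4], [2,3], [2,4], [3,4]
  2-simplices (4): [1,2,3], [1,2,4], [1,3,4], [2,3,4]

giving chain groups C_0 ≅ Z^4, C_1 ≅ Z^6, C_2 ≅ Z^4.

Boundary ∂_1: C_1 → C_0 sends each edge [p,q] (with p < q) to q − p.
The resulting 4×6 matrix has rank 3, and its Smith normal form has invariant factors (1,1,1).

∂_2: C_2 → C_1 maps a triangle to the signed sum of its edges. For instance
  ∂[1,3,4] = [3,4] − [1,4] + [1,3],
  ∂[2,3,4] = [3,4] − [2,4] + [2,3].
As a 6×4 matrix over Z this has rank 3, with invariant factors (1,1,1).

From H_k ≅ ker(∂_k) / im(∂_{k+1}) we obtain:

  H_0: rank C_0 − rank ∂_1 = 4 − 3 = 1, and the invariant factors of ∂_1 are all 1, so H_0 ≅ Z.
  H_1: rank ker ∂_1 − rank ∂_2 = (6 − 3) − 3 = 0, and the invariant factors of ∂_2 are all 1, so H_1 ≅ 0.
  H_2: rank ker ∂_2 − rank ∂_3 = (4 − 3) − 0 = 1, and there is no ∂_3, so H_2 ≅ Z.

H_0 ≅ Z,  H_1 = 0,  H_2 ≅ Z.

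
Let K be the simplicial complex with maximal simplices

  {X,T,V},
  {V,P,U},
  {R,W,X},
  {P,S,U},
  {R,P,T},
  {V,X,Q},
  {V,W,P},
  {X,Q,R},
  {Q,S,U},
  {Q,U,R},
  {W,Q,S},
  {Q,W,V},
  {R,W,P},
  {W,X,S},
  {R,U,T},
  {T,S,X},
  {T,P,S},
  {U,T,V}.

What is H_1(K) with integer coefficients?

We work with the vertex ordering P < Q < R < S < T < U < V < W < X. The simplices of K, each written with vertices in increasing order, are:

  0-simplices (9): P, Q, R, S, T, U, V, W, X
  1-simplices (27): PR, PS, PT, PU, PV, PW, QR, QS, QU, QV, QW, QX, RT, RU, RW, RX, ST, SU, SW, SX, TU, TV, TX, UV, VW, VX, WX
  2-simplices (18): PRT, PRW, PST, PSU, PUV, PVW, QRU, QRX, QSU, QSW, QVW, QVX, RTU, RWX, STX, SWX, TUV, TVX

Hence C_0 ≅ Z^9, C_1 ≅ Z^27, C_2 ≅ Z^18.

∂_1: C_1 → C_0 maps an edge to its endpoints' difference, ∂[p,q] = q − p.
The 9×27 boundary matrix has rank 8 and Smith normal form diag(1,1,1,1,1,1,1,1).

The boundary map ∂_2: C_2 → C_1 acts by ∂[p,q,r] = [q,r] − [p,r] + [p,q]. For instance
  ∂QSU = SU − QU + QS,
  ∂PSU = SU − PU + PS.
This gives a 27×18 integer matrix of rank 18; reducing to Smith normal form yields diagonal entries (1,1,1,1,1,1,1,1,1,1,1,1,1,1,1,1,1,2).

Reading off H_k = ker ∂_k / im ∂_{k+1}:

  H_1: rank ker ∂_1 − rank ∂_2 = (27 − 8) − 18 = 1, and ∂_2 has invariant factor 2 > 1, so H_1 = Z ⊕ Z_2.

(K is a triangulation of the Klein bottle.)

H_1 = Z ⊕ Z_2.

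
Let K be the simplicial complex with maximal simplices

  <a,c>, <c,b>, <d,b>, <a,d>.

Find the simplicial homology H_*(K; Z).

Take the total order a < b < c < d on the vertex set. Then K (dimension 1) consists of the simplices:

  0-simplices (4): a, b, c, d
  1-simplices (4): ac, ad, bc, bd

Hence C_0 ≅ Z^4, C_1 ≅ Z^4.

∂_1: C_1 → C_0 maps an edge to its endpoints' difference, ∂[p,q] = q − p. For instance
  ∂ad = d − a.
The 4×4 boundary matrix has rank 3 and Smith normal form diag(1,1,1).

Computing H_k = (kernel of ∂_k) / (image of ∂_{k+1}):

  H_0: rank C_0 − rank ∂_1 = 4 − 3 = 1, and the invariant factors of ∂_1 are all 1, so H_0 ≅ Z.
  H_1: rank ker ∂_1 − rank ∂_2 = (4 − 3) − 0 = 1, and there is no ∂_2, so H_1 ≅ Z.

H_0 = Z,  H_1 = Z.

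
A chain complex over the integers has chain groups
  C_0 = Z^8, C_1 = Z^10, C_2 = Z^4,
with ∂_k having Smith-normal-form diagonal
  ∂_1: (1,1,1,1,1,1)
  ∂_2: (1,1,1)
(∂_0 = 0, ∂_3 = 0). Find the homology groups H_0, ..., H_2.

H_0: b_0 = 8 − 0 − 6 = 2; torsion from ∂_1 factors > 1: none. So H_0 = Z^2.
H_1: b_1 = 10 − 6 − 3 = 1; torsion from ∂_2 factors > 1: none. So H_1 = Z.
H_2: b_2 = 4 − 3 − 0 = 1; torsion from ∂_3 factors > 1: none. So H_2 = Z.

H_0 = Z^2,  H_1 = Z,  H_2 = Z.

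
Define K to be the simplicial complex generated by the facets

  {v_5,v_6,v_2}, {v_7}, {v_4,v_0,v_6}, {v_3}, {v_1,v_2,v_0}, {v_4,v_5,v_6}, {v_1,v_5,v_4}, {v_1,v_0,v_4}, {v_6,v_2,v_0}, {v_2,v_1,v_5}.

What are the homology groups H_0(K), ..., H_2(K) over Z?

H_0 ≅ Z^3,  H_1 = 0,  H_2 ≅ Z.

Take the total order v_0 < v_1 < v_2 < v_3 < v_4 < v_5 < v_6 < v_7 on the vertex set. Then K (dimension 2) consists of the simplices:

  0-simplices (8): [v_0], [v_1], [v_2], [v_3], [v_4], [v_5], [v_6], [v_7]
  1-simplices (12): [v_0,v_1], [v_0,v_2], [v_0,v_4], [v_0,v_6], [v_1,v_2], [v_1,v_4], [v_1,v_5], [v_2,v_5], [v_2,v_6], [v_4,v_5], [v_4,v_6], [v_5,v_6]
  2-simplices (8): [v_0,v_1,v_2], [v_0,v_1,v_4], [v_0,v_2,v_6], [v_0,v_4,v_6], [v_1,v_2,v_5], [v_1,v_4,v_5], [v_2,v_5,v_6], [v_4,v_5,v_6]

Hence C_0 ≅ Z^8, C_1 ≅ Z^12, C_2 ≅ Z^8.

The boundary map ∂_1: C_1 → C_0 maps an edge to its endpoints' difference, ∂[p,q] = q − p.
As a 8×12 matrix over Z this has rank 5, with invariant factors (1,1,1,1,1).

∂_2: C_2 → C_1 maps a triangle to the signed sum of its edges. For instance
  ∂[v_1,v_4,v_5] = [v_4,v_5] − [v_1,v_5] + [v_1,v_4],
  ∂[v_0,v_1,v_4] = [v_1,v_4] − [v_0,v_4] + [v_0,v_1].
This gives a 12×8 integer matrix of rank 7; reducing to Smith normal form yields diagonal entries (1,1,1,1,1,1,1).

From H_k ≅ ker(∂_k) / im(∂_{k+1}) we obtain:

  H_0: rank C_0 − rank ∂_1 = 8 − 5 = 3, and the invariant factors of ∂_1 are all 1, so H_0 = Z^3.
  H_1: rank ker ∂_1 − rank ∂_2 = (12 − 5) − 7 = 0, and the invariant factors of ∂_2 are all 1, so H_1 = 0.
  H_2: rank ker ∂_2 − rank ∂_3 = (8 − 7) − 0 = 1, and there is no ∂_3, so H_2 = Z.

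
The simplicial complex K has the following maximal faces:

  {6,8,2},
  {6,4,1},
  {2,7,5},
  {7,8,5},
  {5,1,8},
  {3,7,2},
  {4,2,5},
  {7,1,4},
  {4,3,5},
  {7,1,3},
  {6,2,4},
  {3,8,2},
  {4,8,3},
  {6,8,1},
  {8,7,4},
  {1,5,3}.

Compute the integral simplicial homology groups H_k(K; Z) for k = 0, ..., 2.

K has 8 vertices, 24 edges, 16 triangles.
rank ∂_0 = 0, rank ∂_1 = 7 ⇒ b_0 = 8 − 0 − 7 = 1; all invariant factors of ∂_1 are 1 so no torsion. So H_0 = Z.
rank ∂_1 = 7, rank ∂_2 = 15 ⇒ b_1 = 24 − 7 − 15 = 2; all invariant factors of ∂_2 are 1 so no torsion. So H_1 = Z^2.
rank ∂_2 = 15, rank ∂_3 = 0 ⇒ b_2 = 16 − 15 − 0 = 1. So H_2 = Z.

H_0 ≅ Z,  H_1 ≅ Z^2,  H_2 ≅ Z.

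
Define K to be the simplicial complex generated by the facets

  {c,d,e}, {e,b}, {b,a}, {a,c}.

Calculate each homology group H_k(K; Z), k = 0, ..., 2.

Fix the vertex order a < b < c < d < e and write every simplex with vertices in increasing order. Then dim K = 2 and the simplices of K are:

  0-simplices (5): a, b, c, d, e
  1-simplices (6): ab, ac, be, cd, ce, de
  2-simplices (1): cde

so the chain groups are C_0 ≅ Z^5, C_1 ≅ Z^6, C_2 ≅ Z^1.

∂_1: C_1 → C_0 sends each edge [p,q] (with p < q) to q − p.
The resulting 5×6 matrix has rank 4, and its Smith normal form has invariant factors (1,1,1,1).

∂_2: C_2 → C_1 acts by ∂[p,q,r] = [q,r] − [p,r] + [p,q]. For instance
  ∂cde = de − ce + cd.
The 6×1 boundary matrix has rank 1 and Smith normal form diag(1).

From H_k ≅ ker(∂_k) / im(∂_{k+1}) we obtain:

  H_0: rank C_0 − rank ∂_1 = 5 − 4 = 1, and the invariant factors of ∂_1 are all 1, so H_0 = Z.
  H_1: rank ker ∂_1 − rank ∂_2 = (6 − 4) − 1 = 1, and the invariant factors of ∂_2 are all 1, so H_1 = Z.
  H_2: rank ker ∂_2 − rank ∂_3 = (1 − 1) − 0 = 0, and there is no ∂_3, so H_2 = 0.

H_0 = Z,  H_1 = Z,  H_2 = 0.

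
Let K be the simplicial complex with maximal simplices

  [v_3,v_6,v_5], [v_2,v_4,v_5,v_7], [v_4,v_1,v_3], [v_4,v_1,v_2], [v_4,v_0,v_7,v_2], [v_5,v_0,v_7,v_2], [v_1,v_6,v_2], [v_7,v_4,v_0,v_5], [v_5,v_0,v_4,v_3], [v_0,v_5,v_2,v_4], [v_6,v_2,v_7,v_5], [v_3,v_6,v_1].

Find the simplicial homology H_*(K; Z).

Fix the vertex order v_0 < v_1 < v_2 < v_3 < v_4 < v_5 < v_6 < v_7 and write every simplex with vertices in increasing order. Then dim K = 3 and the simplices of K are:

  0-simplices (8): [v_0], [v_1], [v_2], [v_3], [v_4], [v_5], [v_6], [v_7]
  1-simplices (21): (21 of them)
  2-simplices (21): (21 of them)
  3-simplices (7): [v_0,v_2,v_4,v_5], [v_0,v_2,v_4,v_7], [v_0,v_2,v_5,v_7], [v_0,v_3,v_4,v_5], [v_0,v_4,v_5,v_7], [v_2,v_4,v_5,v_7], [v_2,v_5,v_6,v_7]

Hence C_0 ≅ Z^8, C_1 ≅ Z^21, C_2 ≅ Z^21, C_3 ≅ Z^7.

∂_1: C_1 → C_0 sends each edge [p,q] (with p < q) to q − p. For instance
  ∂[v_0,v_3] = [v_3] − [v_0].
As a 8×21 matrix over Z this has rank 7, with invariant factors (1,1,1,1,1,1,1).

Boundary ∂_2: C_2 → C_1 sends each 2-simplex [p,q,r] to [q,r] − [p,r] + [p,q]. For instance
  ∂[v_1,v_2,v_6] = [v_2,v_6] − [v_1,v_6] + [v_1,v_2],
  ∂[v_0,v_4,v_5] = [v_4,v_5] − [v_0,v_5] + [v_0,v_4].
As a 21×21 matrix over Z this has rank 14, with invariant factors (1,1,1,1,1,1,1,1,1,1,1,1,1,1).

∂_3: C_3 → C_2 sends each 3-simplex σ to the alternating sum Σ_i (−1)^i (σ with its i-th vertex removed). For instance
  ∂[v_2,v_4,v_5,v_7] = [v_4,v_5,v_7] − [v_2,v_5,v_7] + [v_2,v_4,v_7] − [v_2,v_4,v_5],
  ∂[v_0,v_2,v_4,v_5] = [v_2,v_4,v_5] − [v_0,v_4,v_5] + [v_0,v_2,v_5] − [v_0,v_2,v_4].
This gives a 21×7 integer matrix of rank 6; reducing to Smith normal form yields diagonal entries (1,1,1,1,1,1).

Now H_k = ker ∂_k / im ∂_{k+1}, so:

  H_0: rank C_0 − rank ∂_1 = 8 − 7 = 1, and the invariant factors of ∂_1 are all 1, so H_0 = Z.
  H_1: rank ker ∂_1 − rank ∂_2 = (21 − 7) − 14 = 0, and the invariant factors of ∂_2 are all 1, so H_1 = 0.
  H_2: rank ker ∂_2 − rank ∂_3 = (21 − 14) − 6 = 1, and the invariant factors of ∂_3 are all 1, so H_2 = Z.
  H_3: rank ker ∂_3 − rank ∂_4 = (7 − 6) − 0 = 1, and there is no ∂_4, so H_3 = Z.

As a check, the Euler characteristic is 8 − 21 + 21 − 7 = 1, which agrees with 1 − 0 + 1 − 1 = 1.

H_0 ≅ Z,  H_1 = 0,  H_2 ≅ Z,  H_3 ≅ Z.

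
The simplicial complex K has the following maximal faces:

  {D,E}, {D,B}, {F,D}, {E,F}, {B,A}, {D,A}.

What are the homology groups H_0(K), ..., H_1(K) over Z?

Order the vertices as A < B < D < E < F. Listing each simplex with vertices in this order, K has dimension 1 with simplices:

  0-simplices (5): A, B, D, E, F
  1-simplices (6): AB, AD, BD, DE, DF, EF

giving chain groups C_0 ≅ Z^5, C_1 ≅ Z^6.

Boundary ∂_1: C_1 → C_0 maps an edge to its endpoints' difference, ∂[p,q] = q − p. For instance
  ∂BD = D − B.
As a 5×6 matrix over Z this has rank 4, with invariant factors (1,1,1,1).

Reading off H_k = ker ∂_k / im ∂_{k+1}:

  H_0: rank C_0 − rank ∂_1 = 5 − 4 = 1, and the invariant factors of ∂_1 are all 1, so H_0 = Z.
  H_1: rank ker ∂_1 − rank ∂_2 = (6 − 4) − 0 = 2, and there is no ∂_2, so H_1 = Z^2.

H_0 = Z,  H_1 = Z^2.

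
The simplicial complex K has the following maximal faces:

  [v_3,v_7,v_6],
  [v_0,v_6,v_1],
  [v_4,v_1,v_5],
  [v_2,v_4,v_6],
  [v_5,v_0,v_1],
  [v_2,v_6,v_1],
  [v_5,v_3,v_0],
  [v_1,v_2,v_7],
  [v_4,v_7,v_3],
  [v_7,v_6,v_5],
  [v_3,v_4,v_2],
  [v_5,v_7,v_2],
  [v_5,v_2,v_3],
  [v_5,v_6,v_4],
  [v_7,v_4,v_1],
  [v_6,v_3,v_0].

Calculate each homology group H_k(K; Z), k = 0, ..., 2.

H_0 ≅ Z,  H_1 ≅ Z^2,  H_2 ≅ Z.

K has 8 vertices, 24 edges, 16 triangles.
rank ∂_0 = 0, rank ∂_1 = 7 ⇒ b_0 = 8 − 0 − 7 = 1; all invariant factors of ∂_1 are 1 so no torsion. So H_0 = Z.
rank ∂_1 = 7, rank ∂_2 = 15 ⇒ b_1 = 24 − 7 − 15 = 2; all invariant factors of ∂_2 are 1 so no torsion. So H_1 = Z^2.
rank ∂_2 = 15, rank ∂_3 = 0 ⇒ b_2 = 16 − 15 − 0 = 1. So H_2 = Z.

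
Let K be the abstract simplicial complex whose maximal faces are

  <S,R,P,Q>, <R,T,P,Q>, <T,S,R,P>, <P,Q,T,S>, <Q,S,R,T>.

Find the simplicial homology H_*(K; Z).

H_0 = Z,  H_1 = 0,  H_2 = 0,  H_3 = Z.

Fix the vertex order P < Q < R < S < T and write every simplex with vertices in increasing order. Then dim K = 3 and the simplices of K are:

  0-simplices (5): P, Q, R, S, T
  1-simplices (10): PQ, PR, PS, PT, QR, QS, QT, RS, RT, ST
  2-simplices (10): PQR, PQS, PQT, PRS, PRT, PST, QRS, QRT, QST, RST
  3-simplices (5): PQRS, PQRT, PQST, PRST, QRST

so the chain groups are C_0 ≅ Z^5, C_1 ≅ Z^10, C_2 ≅ Z^10, C_3 ≅ Z^5.

The boundary map ∂_1: C_1 → C_0 sends each edge [p,q] (with p < q) to q − p.
The 5×10 boundary matrix has rank 4 and Smith normal form diag(1,1,1,1).

The boundary map ∂_2: C_2 → C_1 acts by ∂[p,q,r] = [q,r] − [p,r] + [p,q]. For instance
  ∂RST = ST − RT + RS,
  ∂PQR = QR − PR + PQ.
As a 10×10 matrix over Z this has rank 6, with invariant factors (1,1,1,1,1,1).

The boundary map ∂_3: C_3 → C_2 sends each 3-simplex σ to the alternating sum Σ_i (−1)^i (σ with its i-th vertex removed). For instance
  ∂QRST = RST − QST + QRT − QRS,
  ∂PRST = RST − PST + PRT − PRS.
The 10×5 boundary matrix has rank 4 and Smith normal form diag(1,1,1,1).

Computing H_k = (kernel of ∂_k) / (image of ∂_{k+1}):

  H_0: rank C_0 − rank ∂_1 = 5 − 4 = 1, and the invariant factors of ∂_1 are all 1, so H_0 = Z.
  H_1: rank ker ∂_1 − rank ∂_2 = (10 − 4) − 6 = 0, and the invariant factors of ∂_2 are all 1, so H_1 = 0.
  H_2: rank ker ∂_2 − rank ∂_3 = (10 − 6) − 4 = 0, and the invariant factors of ∂_3 are all 1, so H_2 = 0.
  H_3: rank ker ∂_3 − rank ∂_4 = (5 − 4) − 0 = 1, and there is no ∂_4, so H_3 = Z.

As a check, the Euler characteristic is 5 − 10 + 10 − 5 = 0, which agrees with 1 − 0 + 0 − 1 = 0.
(K is a triangulation of the 3-sphere S^3.)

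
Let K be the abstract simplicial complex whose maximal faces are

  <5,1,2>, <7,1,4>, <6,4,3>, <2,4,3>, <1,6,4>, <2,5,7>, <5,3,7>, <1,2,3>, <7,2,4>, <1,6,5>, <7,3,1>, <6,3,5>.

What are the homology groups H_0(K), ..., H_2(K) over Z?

H_0 = Z,  H_1 = Z/2,  H_2 = 0.

We work with the vertex ordering 1 < 2 < 3 < 4 < 5 < 6 < 7. The simplices of K, each written with vertices in increasing order, are:

  0-simplices (7): [1], [2], [3], [4], [5], [6], [7]
  1-simplices (18): [1,2], [1,3], [1,4], [1,5], [1,6], [1,7], [2,3], [2,4], [2,5], [2,7], [3,4], [3,5], [3,6], [3,7], [4,6], [4,7], [5,6], [5,7]
  2-simplices (12): [1,2,3], [1,2,5], [1,3,7], [1,4,6], [1,4,7], [1,5,6], [2,3,4], [2,4,7], [2,5,7], [3,4,6], [3,5,6], [3,5,7]

giving chain groups C_0 ≅ Z^7, C_1 ≅ Z^18, C_2 ≅ Z^12.

Boundary ∂_1: C_1 → C_0 maps an edge to its endpoints' difference, ∂[p,q] = q − p. For instance
  ∂[1,4] = [4] − [1].
The 7×18 boundary matrix has rank 6 and Smith normal form diag(1,1,1,1,1,1).

Boundary ∂_2: C_2 → C_1 maps a triangle to the signed sum of its edges. For instance
  ∂[3,4,6] = [4,6] − [3,6] + [3,4],
  ∂[1,3,7] = [3,7] − [1,7] + [1,3].
The resulting 18×12 matrix has rank 12, and its Smith normal form has invariant factors (1,1,1,1,1,1,1,1,1,1,1,2).

Computing H_k = (kernel of ∂_k) / (image of ∂_{k+1}):

  H_0: rank C_0 − rank ∂_1 = 7 − 6 = 1, and the invariant factors of ∂_1 are all 1, so H_0 = Z.
  H_1: rank ker ∂_1 − rank ∂_2 = (18 − 6) − 12 = 0, and ∂_2 has invariant factor 2 > 1, so H_1 = Z/2.
  H_2: rank ker ∂_2 − rank ∂_3 = (12 − 12) − 0 = 0, and there is no ∂_3, so H_2 = 0.

As a check, the Euler characteristic is 7 − 18 + 12 = 1, which agrees with 1 − 0 + 0 = 1.
(K is a triangulation of the real projective plane RP^2.)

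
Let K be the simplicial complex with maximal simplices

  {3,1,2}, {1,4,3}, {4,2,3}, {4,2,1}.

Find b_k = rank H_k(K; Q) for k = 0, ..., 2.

b_0 = 1, b_1 = 0, b_2 = 1.

Fix the vertex order 1 < 2 < 3 < 4 and write every simplex with vertices in increasing order. Then dim K = 2 and the simplices of K are:

  0-simplices (4): [1], [2], [3], [4]
  1-simplices (6): [1,2], [1,3], [1,4], [2,3], [2,4], [3,4]
  2-simplices (4): [1,2,3], [1,2,4], [1,3,4], [2,3,4]

Hence C_0 ≅ Z^4, C_1 ≅ Z^6, C_2 ≅ Z^4.

The boundary map ∂_1: C_1 → C_0 sends each edge [p,q] (with p < q) to q − p.
The 4×6 boundary matrix has rank 3 and Smith normal form diag(1,1,1).

∂_2: C_2 → C_1 maps a triangle to the signed sum of its edges. For instance
  ∂[1,3,4] = [3,4] − [1,4] + [1,3],
  ∂[1,2,3] = [2,3] − [1,3] + [1,2].
As a 6×4 matrix over Z this has rank 3, with invariant factors (1,1,1).

Computing H_k = (kernel of ∂_k) / (image of ∂_{k+1}):

  H_0: rank C_0 − rank ∂_1 = 4 − 3 = 1, and the invariant factors of ∂_1 are all 1, so H_0 ≅ Z.
  H_1: rank ker ∂_1 − rank ∂_2 = (6 − 3) − 3 = 0, and the invariant factors of ∂_2 are all 1, so H_1 ≅ 0.
  H_2: rank ker ∂_2 − rank ∂_3 = (4 − 3) − 0 = 1, and there is no ∂_3, so H_2 ≅ Z.

Hence the Betti numbers are b_0 = 1, b_1 = 0, b_2 = 1.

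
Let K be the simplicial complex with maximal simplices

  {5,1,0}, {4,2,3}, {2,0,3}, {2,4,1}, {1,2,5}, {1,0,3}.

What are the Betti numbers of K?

Order the vertices as 0 < 1 < 2 < 3 < 4 < 5. Listing each simplex with vertices in this order, K has dimension 2 with simplices:

  0-simplices (6): [0], [1], [2], [3], [4], [5]
  1-simplices (12): [0,1], [0,2], [0,3], [0,5], [1,2], [1,3], [1,4], [1,5], [2,3], [2,4], [2,5], [3,4]
  2-simplices (6): [0,1,3], [0,1,5], [0,2,3], [1,2,4], [1,2,5], [2,3,4]

so the chain groups are C_0 ≅ Z^6, C_1 ≅ Z^12, C_2 ≅ Z^6.

Boundary ∂_1: C_1 → C_0 sends each edge [p,q] (with p < q) to q − p. For instance
  ∂[1,3] = [3] − [1].
The 6×12 boundary matrix has rank 5 and Smith normal form diag(1,1,1,1,1).

∂_2: C_2 → C_1 sends each 2-simplex [p,q,r] to [q,r] − [p,r] + [p,q]. For instance
  ∂[0,1,3] = [1,3] − [0,3] + [0,1],
  ∂[2,3,4] = [3,4] − [2,4] + [2,3].
This gives a 12×6 integer matrix of rank 6; reducing to Smith normal form yields diagonal entries (1,1,1,1,1,1).

Now H_k = ker ∂_k / im ∂_{k+1}, so:

  H_0: rank C_0 − rank ∂_1 = 6 − 5 = 1, and the invariant factors of ∂_1 are all 1, so H_0 = Z.
  H_1: rank ker ∂_1 − rank ∂_2 = (12 − 5) − 6 = 1, and the invariant factors of ∂_2 are all 1, so H_1 = Z.
  H_2: rank ker ∂_2 − rank ∂_3 = (6 − 6) − 0 = 0, and there is no ∂_3, so H_2 = 0.

Hence the Betti numbers are b_0 = 1, b_1 = 1, b_2 = 0.

b_0 = 1, b_1 = 1, b_2 = 0.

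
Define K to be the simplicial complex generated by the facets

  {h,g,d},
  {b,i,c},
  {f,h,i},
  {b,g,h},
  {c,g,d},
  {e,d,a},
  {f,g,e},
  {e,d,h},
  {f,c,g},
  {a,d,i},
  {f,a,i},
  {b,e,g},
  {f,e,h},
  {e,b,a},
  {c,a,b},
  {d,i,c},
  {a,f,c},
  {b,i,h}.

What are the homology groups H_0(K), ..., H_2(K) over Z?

H_0 = Z,  H_1 = Z ⊕ Z/2Z,  H_2 = 0.

Take the total order a < b < c < d < e < f < g < h < i on the vertex set. Then K (dimension 2) consists of the simplices:

  0-simplices (9): a, b, c, d, e, f, g, h, i
  1-simplices (27): ab, ac, ad, ae, af, ai, bc, be, bg, bh, bi, cd, cf, cg, ci, de, dg, dh, di, ef, eg, eh, fg, fh, fi, gh, hi
  2-simplices (18): abc, abe, acf, ade, adi, afi, bci, beg, bgh, bhi, cdg, cdi, cfg, deh, dgh, efg, efh, fhi

Hence C_0 ≅ Z^9, C_1 ≅ Z^27, C_2 ≅ Z^18.

Boundary ∂_1: C_1 → C_0 sends each edge [p,q] (with p < q) to q − p.
The resulting 9×27 matrix has rank 8, and its Smith normal form has invariant factors (1,1,1,1,1,1,1,1).

Boundary ∂_2: C_2 → C_1 maps a triangle to the signed sum of its edges. For instance
  ∂efh = fh − eh + ef,
  ∂deh = eh − dh + de.
This gives a 27×18 integer matrix of rank 18; reducing to Smith normal form yields diagonal entries (1,1,1,1,1,1,1,1,1,1,1,1,1,1,1,1,1,2).

Computing H_k = (kernel of ∂_k) / (image of ∂_{k+1}):

  H_0: rank C_0 − rank ∂_1 = 9 − 8 = 1, and the invariant factors of ∂_1 are all 1, so H_0 ≅ Z.
  H_1: rank ker ∂_1 − rank ∂_2 = (27 − 8) − 18 = 1, and ∂_2 has invariant factor 2 > 1, so H_1 ≅ Z ⊕ Z/2Z.
  H_2: rank ker ∂_2 − rank ∂_3 = (18 − 18) − 0 = 0, and there is no ∂_3, so H_2 ≅ 0.

(K is a triangulation of the Klein bottle.)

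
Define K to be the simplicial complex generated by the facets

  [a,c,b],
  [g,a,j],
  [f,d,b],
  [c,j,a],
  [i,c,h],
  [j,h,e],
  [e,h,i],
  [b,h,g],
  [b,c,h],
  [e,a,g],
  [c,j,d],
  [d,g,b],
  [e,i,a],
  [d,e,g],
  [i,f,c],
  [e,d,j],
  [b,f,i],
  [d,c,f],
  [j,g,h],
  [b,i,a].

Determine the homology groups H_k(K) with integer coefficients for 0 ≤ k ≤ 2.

We work with the vertex ordering a < b < c < d < e < f < g < h < i < j. The simplices of K, each written with vertices in increasing order, are:

  0-simplices (10): a, b, c, d, e, f, g, h, i, j
  1-simplices (30): ab, ac, ae, ag, ai, aj, bc, bd, bf, bg, bh, bi, cd, cf, ch, ci, cj, de, df, dg, dj, eg, eh, ei, ej, fi, gh, gj, hi, hj
  2-simplices (20): abc, abi, acj, aeg, aei, agj, bch, bdf, bdg, bfi, bgh, cdf, cdj, cfi, chi, deg, dej, ehi, ehj, ghj

giving chain groups C_0 ≅ Z^10, C_1 ≅ Z^30, C_2 ≅ Z^20.

Boundary ∂_1: C_1 → C_0 maps an edge to its endpoints' difference, ∂[p,q] = q − p. For instance
  ∂ai = i − a.
The resulting 10×30 matrix has rank 9, and its Smith normal form has invariant factors (1,1,1,1,1,1,1,1,1).

∂_2: C_2 → C_1 acts by ∂[p,q,r] = [q,r] − [p,r] + [p,q]. For instance
  ∂bfi = fi − bi + bf,
  ∂chi = hi − ci + ch.
This gives a 30×20 integer matrix of rank 20; reducing to Smith normal form yields diagonal entries (1,1,1,1,1,1,1,1,1,1,1,1,1,1,1,1,1,1,1,2).

From H_k ≅ ker(∂_k) / im(∂_{k+1}) we obtain:

  H_0: rank C_0 − rank ∂_1 = 10 − 9 = 1, and the invariant factors of ∂_1 are all 1, so H_0 ≅ Z.
  H_1: rank ker ∂_1 − rank ∂_2 = (30 − 9) − 20 = 1, and ∂_2 has invariant factor 2 > 1, so H_1 ≅ Z ⊕ Z/2.
  H_2: rank ker ∂_2 − rank ∂_3 = (20 − 20) − 0 = 0, and there is no ∂_3, so H_2 ≅ 0.

As a check, the Euler characteristic is 10 − 30 + 20 = 0, which agrees with 1 − 1 + 0 = 0.

H_0 ≅ Z,  H_1 ≅ Z ⊕ Z/2,  H_2 = 0.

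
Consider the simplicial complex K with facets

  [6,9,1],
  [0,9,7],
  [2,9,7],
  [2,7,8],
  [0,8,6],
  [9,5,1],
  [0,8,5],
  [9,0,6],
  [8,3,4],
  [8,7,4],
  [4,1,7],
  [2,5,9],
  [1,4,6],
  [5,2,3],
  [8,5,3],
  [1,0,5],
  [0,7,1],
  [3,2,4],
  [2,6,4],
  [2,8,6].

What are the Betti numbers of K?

b_0 = 1, b_1 = 1, b_2 = 0.

Fix the vertex order 0 < 1 < 2 < 3 < 4 < 5 < 6 < 7 < 8 < 9 and write every simplex with vertices in increasing order. Then dim K = 2 and the simplices of K are:

  0-simplices (10): [0], [1], [2], [3], [4], [5], [6], [7], [8], [9]
  1-simplices (30): (30 of them)
  2-simplices (20): (20 of them)

Hence C_0 ≅ Z^10, C_1 ≅ Z^30, C_2 ≅ Z^20.

∂_1: C_1 → C_0 is given by ∂[p,q] = [q] − [p]. For instance
  ∂[5,8] = [8] − [5].
This gives a 10×30 integer matrix of rank 9; reducing to Smith normal form yields diagonal entries (1,1,1,1,1,1,1,1,1).

Boundary ∂_2: C_2 → C_1 sends each 2-simplex [p,q,r] to [q,r] − [p,r] + [p,q]. For instance
  ∂[0,1,5] = [1,5] − [0,5] + [0,1],
  ∂[0,5,8] = [5,8] − [0,8] + [0,5].
This gives a 30×20 integer matrix of rank 20; reducing to Smith normal form yields diagonal entries (1,1,1,1,1,1,1,1,1,1,1,1,1,1,1,1,1,1,1,2).

Now H_k = ker ∂_k / im ∂_{k+1}, so:

  H_0: rank C_0 − rank ∂_1 = 10 − 9 = 1, and the invariant factors of ∂_1 are all 1, so H_0 ≅ Z.
  H_1: rank ker ∂_1 − rank ∂_2 = (30 − 9) − 20 = 1, and ∂_2 has invariant factor 2 > 1, so H_1 ≅ Z × Z/2.
  H_2: rank ker ∂_2 − rank ∂_3 = (20 − 20) − 0 = 0, and there is no ∂_3, so H_2 ≅ 0.

As a check, the Euler characteristic is 10 − 30 + 20 = 0, which agrees with 1 − 1 + 0 = 0.

Hence the Betti numbers are b_0 = 1, b_1 = 1, b_2 = 0.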